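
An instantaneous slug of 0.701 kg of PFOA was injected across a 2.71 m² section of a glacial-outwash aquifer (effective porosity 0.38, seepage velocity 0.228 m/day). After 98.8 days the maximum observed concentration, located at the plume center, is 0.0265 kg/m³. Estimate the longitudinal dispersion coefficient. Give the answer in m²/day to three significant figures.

0.531 m²/day

At the plume center C_max = M/(n_e·A·√(4πDt)), so D = M²/(4πt·(n_e·A·C_max)²).
n_e·A·C_max = 0.38 × 2.71 × 0.0265 = 0.02729 kg/m.
D = 0.701²/(4π × 98.8 × 0.02729²) = 0.531 m²/day.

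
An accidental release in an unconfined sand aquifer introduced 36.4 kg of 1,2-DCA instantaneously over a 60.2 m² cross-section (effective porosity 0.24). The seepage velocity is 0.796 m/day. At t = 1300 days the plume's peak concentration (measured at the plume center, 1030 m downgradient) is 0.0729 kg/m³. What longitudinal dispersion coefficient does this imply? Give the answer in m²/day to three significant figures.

At the plume center C_max = M/(n_e·A·√(4πDt)), so D = M²/(4πt·(n_e·A·C_max)²).
n_e·A·C_max = 0.24 × 60.2 × 0.0729 = 1.053 kg/m.
D = 36.4²/(4π × 1300 × 1.053²) = 0.0731 m²/day.

0.0731 m²/day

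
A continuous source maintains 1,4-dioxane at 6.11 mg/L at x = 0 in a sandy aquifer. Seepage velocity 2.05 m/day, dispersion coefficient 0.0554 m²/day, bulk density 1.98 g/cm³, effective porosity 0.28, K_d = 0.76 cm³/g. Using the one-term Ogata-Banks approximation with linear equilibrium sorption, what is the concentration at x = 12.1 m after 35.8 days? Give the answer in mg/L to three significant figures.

Retardation factor R = 1 + ρ_b·K_d/n = 1 + 1.98 × 0.76/0.28 = 6.374.
Sorption retards both mechanisms: v_R = v/R = 0.3216 m/day, D_R = D/R = 0.008692 m²/day.
v_R·t = 0.3216 × 35.8 = 11.51328 m; 2√(D_R t) = 1.116 m; argument = (12.1 − 11.51328)/1.116 = 0.5257.
C = C₀ × ½·erfc(0.5257) = 6.11 × 0.2286 = 1.40 mg/L.

1.40 mg/L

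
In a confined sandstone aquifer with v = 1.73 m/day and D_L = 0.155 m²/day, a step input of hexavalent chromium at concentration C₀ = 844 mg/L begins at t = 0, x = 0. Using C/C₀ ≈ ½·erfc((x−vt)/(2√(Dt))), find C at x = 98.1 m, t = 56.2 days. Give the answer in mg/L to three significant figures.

For a continuous step input, C/C₀ ≈ ½·erfc((x−vt)/(2√(Dt))).
vt = 1.73 × 56.2 = 97.226 m and 2√(Dt) = 2√(0.155 × 56.2) = 5.903 m.
Argument (x−vt)/(2√(Dt)) = (98.1 − 97.226)/5.903 = 0.1481; ½·erfc(0.1481) = 0.4171.
C = 844 × 0.4171 = 352 mg/L.

352 mg/L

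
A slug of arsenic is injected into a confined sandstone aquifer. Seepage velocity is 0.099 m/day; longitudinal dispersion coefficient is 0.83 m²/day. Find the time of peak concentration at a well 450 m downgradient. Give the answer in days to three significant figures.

For the 1D instantaneous-source solution, setting ∂C/∂t = 0 at fixed x gives v²t² + 2Dt − x² = 0, so t = (√(D² + v²x²) − D)/v².
√(D² + v²x²) = √(0.83² + 0.099² × 450²) = 44.56; v² = 0.009801.
t = (44.56 − 0.83)/0.009801 = 4460 days (vs. the pure-advection estimate x/v = 4550 d).

4460 days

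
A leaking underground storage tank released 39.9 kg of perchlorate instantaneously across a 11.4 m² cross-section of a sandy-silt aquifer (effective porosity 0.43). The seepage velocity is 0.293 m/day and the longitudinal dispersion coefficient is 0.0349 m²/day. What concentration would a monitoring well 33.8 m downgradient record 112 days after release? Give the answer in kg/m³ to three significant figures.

1.09 kg/m³

For an instantaneous plane source, C(x,t) = M/(n_e·A·√(4πDt)) · exp(−(x−vt)²/(4Dt)), with n_e·A the pore (flow) area.
Plume center vt = 0.293 × 112 = 32.816 m, so the well at 33.8 m is 0.984 m downgradient of the peak.
√(4πDt) = 7.009 m, giving peak height M/(n_e·A·√(4πDt)) = 39.9/(0.43 × 11.4 × 7.009) = 1.161 kg/m³.
(x−vt)²/(4Dt) = (0.984)²/(4 × 0.0349 × 112) = 0.06193; exp(−0.06193) = 0.9399.
C = 1.161 × 0.9399 = 1.09 kg/m³.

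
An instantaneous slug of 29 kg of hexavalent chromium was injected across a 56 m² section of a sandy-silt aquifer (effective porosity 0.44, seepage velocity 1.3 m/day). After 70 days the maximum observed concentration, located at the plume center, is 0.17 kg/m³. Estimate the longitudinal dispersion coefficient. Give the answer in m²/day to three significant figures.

0.0545 m²/day

At the plume center C_max = M/(n_e·A·√(4πDt)), so D = M²/(4πt·(n_e·A·C_max)²).
n_e·A·C_max = 0.44 × 56 × 0.17 = 4.189 kg/m.
D = 29²/(4π × 70 × 4.189²) = 0.0545 m²/day.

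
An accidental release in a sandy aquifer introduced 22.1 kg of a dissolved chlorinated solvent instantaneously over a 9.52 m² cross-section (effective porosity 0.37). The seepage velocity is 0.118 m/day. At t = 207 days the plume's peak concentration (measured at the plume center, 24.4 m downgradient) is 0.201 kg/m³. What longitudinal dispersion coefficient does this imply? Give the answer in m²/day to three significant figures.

0.375 m²/day

At the plume center C_max = M/(n_e·A·√(4πDt)), so D = M²/(4πt·(n_e·A·C_max)²).
n_e·A·C_max = 0.37 × 9.52 × 0.201 = 0.7080 kg/m.
D = 22.1²/(4π × 207 × 0.7080²) = 0.375 m²/day.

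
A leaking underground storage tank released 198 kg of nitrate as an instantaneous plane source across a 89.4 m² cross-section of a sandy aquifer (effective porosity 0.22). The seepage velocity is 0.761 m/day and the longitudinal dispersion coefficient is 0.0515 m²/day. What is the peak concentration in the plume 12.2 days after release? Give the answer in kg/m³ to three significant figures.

3.58 kg/m³

The peak of an instantaneous 1D plume sits at x = vt; there the Gaussian factor is 1 and C_max = M/(n_e·A·√(4πDt)), where n_e·A is the pore area the mass is dissolved in.
√(4πDt) = √(4π × 0.0515 × 12.2) = 2.810 m, so C_max = 198/(0.22 × 89.4 × 2.810) = 3.58 kg/m³.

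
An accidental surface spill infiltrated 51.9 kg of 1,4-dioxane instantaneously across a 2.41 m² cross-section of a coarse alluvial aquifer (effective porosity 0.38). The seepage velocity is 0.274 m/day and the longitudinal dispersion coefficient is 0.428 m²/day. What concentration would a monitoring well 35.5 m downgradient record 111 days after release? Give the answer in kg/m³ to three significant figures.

For an instantaneous plane source, C(x,t) = M/(n_e·A·√(4πDt)) · exp(−(x−vt)²/(4Dt)), with n_e·A the pore (flow) area.
Plume center vt = 0.274 × 111 = 30.414 m, so the well at 35.5 m is 5.086 m downgradient of the peak.
√(4πDt) = 24.43 m, giving peak height M/(n_e·A·√(4πDt)) = 51.9/(0.38 × 2.41 × 24.43) = 2.320 kg/m³.
(x−vt)²/(4Dt) = (5.086)²/(4 × 0.428 × 111) = 0.1361; exp(−0.1361) = 0.8728.
C = 2.320 × 0.8728 = 2.02 kg/m³.

2.02 kg/m³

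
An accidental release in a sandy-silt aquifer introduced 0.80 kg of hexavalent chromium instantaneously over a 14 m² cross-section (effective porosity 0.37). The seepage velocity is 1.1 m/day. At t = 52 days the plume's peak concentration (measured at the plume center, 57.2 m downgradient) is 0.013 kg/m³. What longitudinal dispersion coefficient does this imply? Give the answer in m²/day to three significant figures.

0.216 m²/day

At the plume center C_max = M/(n_e·A·√(4πDt)), so D = M²/(4πt·(n_e·A·C_max)²).
n_e·A·C_max = 0.37 × 14 × 0.013 = 0.06734 kg/m.
D = 0.80²/(4π × 52 × 0.06734²) = 0.216 m²/day.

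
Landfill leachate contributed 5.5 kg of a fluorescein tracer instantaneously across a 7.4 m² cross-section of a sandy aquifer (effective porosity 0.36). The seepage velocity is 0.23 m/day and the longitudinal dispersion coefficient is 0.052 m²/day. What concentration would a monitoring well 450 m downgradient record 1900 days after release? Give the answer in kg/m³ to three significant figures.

0.0382 kg/m³

For an instantaneous plane source, C(x,t) = M/(n_e·A·√(4πDt)) · exp(−(x−vt)²/(4Dt)), with n_e·A the pore (flow) area.
Plume center vt = 0.23 × 1900 = 437 m, so the well at 450 m is 13 m downgradient of the peak.
√(4πDt) = 35.24 m, giving peak height M/(n_e·A·√(4πDt)) = 5.5/(0.36 × 7.4 × 35.24) = 0.05859 kg/m³.
(x−vt)²/(4Dt) = (13)²/(4 × 0.052 × 1900) = 0.4276; exp(−0.4276) = 0.6521.
C = 0.05859 × 0.6521 = 0.0382 kg/m³.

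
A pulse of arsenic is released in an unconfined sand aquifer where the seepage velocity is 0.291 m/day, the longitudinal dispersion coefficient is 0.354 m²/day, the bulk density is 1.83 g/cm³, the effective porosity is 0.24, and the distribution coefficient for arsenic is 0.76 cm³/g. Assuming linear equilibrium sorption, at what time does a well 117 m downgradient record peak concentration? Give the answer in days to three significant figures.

2700 days

Retardation factor R = 1 + ρ_b·K_d/n = 1 + 1.83 × 0.76/0.24 = 6.795.
Sorption retards both mechanisms: v_R = v/R = 0.04283 m/day, D_R = D/R = 0.05210 m²/day.
Peak time from v_R²t² + 2D_R t − x² = 0: t = (√(D_R² + v_R²x²) − D_R)/v_R².
√(D_R² + v_R²x²) = √(0.05210² + 0.04283² × 117²) = 5.011; v_R² = 0.001834.
t = (5.011 − 0.05210)/0.001834 = 2700 days.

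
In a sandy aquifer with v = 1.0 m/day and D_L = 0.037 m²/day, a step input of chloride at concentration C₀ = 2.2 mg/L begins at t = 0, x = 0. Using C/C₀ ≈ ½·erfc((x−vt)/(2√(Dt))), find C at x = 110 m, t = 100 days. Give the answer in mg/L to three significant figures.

For a continuous step input, C/C₀ ≈ ½·erfc((x−vt)/(2√(Dt))).
vt = 1.0 × 100 = 100 m and 2√(Dt) = 2√(0.037 × 100) = 3.847 m.
Argument (x−vt)/(2√(Dt)) = (110 − 100)/3.847 = 2.599; ½·erfc(2.599) = 0.0001187.
C = 2.2 × 0.0001187 = 0.000261 mg/L.

0.000261 mg/L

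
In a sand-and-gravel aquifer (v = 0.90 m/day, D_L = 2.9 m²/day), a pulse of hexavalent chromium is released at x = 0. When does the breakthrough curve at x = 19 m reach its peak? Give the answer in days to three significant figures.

For the 1D instantaneous-source solution, setting ∂C/∂t = 0 at fixed x gives v²t² + 2Dt − x² = 0, so t = (√(D² + v²x²) − D)/v².
√(D² + v²x²) = √(2.9² + 0.90² × 19²) = 17.34; v² = 0.81.
t = (17.34 − 2.9)/0.81 = 17.8 days (vs. the pure-advection estimate x/v = 21.1 d).

17.8 days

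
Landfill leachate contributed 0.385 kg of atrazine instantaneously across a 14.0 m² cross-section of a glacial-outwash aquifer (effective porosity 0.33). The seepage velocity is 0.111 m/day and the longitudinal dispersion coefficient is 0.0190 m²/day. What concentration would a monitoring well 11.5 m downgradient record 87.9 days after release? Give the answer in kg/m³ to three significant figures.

0.0115 kg/m³

For an instantaneous plane source, C(x,t) = M/(n_e·A·√(4πDt)) · exp(−(x−vt)²/(4Dt)), with n_e·A the pore (flow) area.
Plume center vt = 0.111 × 87.9 = 9.7569 m, so the well at 11.5 m is 1.7431 m downgradient of the peak.
√(4πDt) = 4.581 m, giving peak height M/(n_e·A·√(4πDt)) = 0.385/(0.33 × 14.0 × 4.581) = 0.01819 kg/m³.
(x−vt)²/(4Dt) = (1.7431)²/(4 × 0.0190 × 87.9) = 0.4548; exp(−0.4548) = 0.6346.
C = 0.01819 × 0.6346 = 0.0115 kg/m³.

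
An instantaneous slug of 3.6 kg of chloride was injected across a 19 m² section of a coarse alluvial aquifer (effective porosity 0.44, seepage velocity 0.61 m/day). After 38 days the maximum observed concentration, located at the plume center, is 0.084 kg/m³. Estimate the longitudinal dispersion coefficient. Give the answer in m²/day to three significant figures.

At the plume center C_max = M/(n_e·A·√(4πDt)), so D = M²/(4πt·(n_e·A·C_max)²).
n_e·A·C_max = 0.44 × 19 × 0.084 = 0.7022 kg/m.
D = 3.6²/(4π × 38 × 0.7022²) = 0.0550 m²/day.

0.0550 m²/day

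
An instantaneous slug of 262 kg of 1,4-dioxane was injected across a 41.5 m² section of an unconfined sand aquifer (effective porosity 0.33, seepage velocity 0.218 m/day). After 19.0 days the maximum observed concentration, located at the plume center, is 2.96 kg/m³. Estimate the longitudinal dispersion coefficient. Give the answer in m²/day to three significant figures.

At the plume center C_max = M/(n_e·A·√(4πDt)), so D = M²/(4πt·(n_e·A·C_max)²).
n_e·A·C_max = 0.33 × 41.5 × 2.96 = 40.54 kg/m.
D = 262²/(4π × 19.0 × 40.54²) = 0.175 m²/day.

0.175 m²/day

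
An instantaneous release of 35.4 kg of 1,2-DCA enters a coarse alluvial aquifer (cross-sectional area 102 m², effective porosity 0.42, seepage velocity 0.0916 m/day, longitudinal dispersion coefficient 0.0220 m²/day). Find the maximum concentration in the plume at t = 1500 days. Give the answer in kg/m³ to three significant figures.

0.0406 kg/m³

The peak of an instantaneous 1D plume sits at x = vt; there the Gaussian factor is 1 and C_max = M/(n_e·A·√(4πDt)), where n_e·A is the pore area the mass is dissolved in.
√(4πDt) = √(4π × 0.0220 × 1500) = 20.36 m, so C_max = 35.4/(0.42 × 102 × 20.36) = 0.0406 kg/m³.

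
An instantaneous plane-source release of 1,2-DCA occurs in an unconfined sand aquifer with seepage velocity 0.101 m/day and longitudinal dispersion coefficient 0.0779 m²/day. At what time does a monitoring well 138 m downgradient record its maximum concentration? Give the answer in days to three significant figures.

For the 1D instantaneous-source solution, setting ∂C/∂t = 0 at fixed x gives v²t² + 2Dt − x² = 0, so t = (√(D² + v²x²) − D)/v².
√(D² + v²x²) = √(0.0779² + 0.101² × 138²) = 13.94; v² = 0.010201.
t = (13.94 − 0.0779)/0.010201 = 1360 days (vs. the pure-advection estimate x/v = 1370 d).

1360 days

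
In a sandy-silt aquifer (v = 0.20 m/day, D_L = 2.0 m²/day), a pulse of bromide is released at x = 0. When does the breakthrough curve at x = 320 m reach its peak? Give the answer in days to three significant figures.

1550 days

For the 1D instantaneous-source solution, setting ∂C/∂t = 0 at fixed x gives v²t² + 2Dt − x² = 0, so t = (√(D² + v²x²) − D)/v².
√(D² + v²x²) = √(2.0² + 0.20² × 320²) = 64.03; v² = 0.04.
t = (64.03 − 2.0)/0.04 = 1550 days (vs. the pure-advection estimate x/v = 1600 d).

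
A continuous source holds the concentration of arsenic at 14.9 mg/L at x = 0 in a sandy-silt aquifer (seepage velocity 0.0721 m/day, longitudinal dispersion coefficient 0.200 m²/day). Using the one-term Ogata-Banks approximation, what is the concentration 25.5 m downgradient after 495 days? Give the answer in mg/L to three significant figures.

11.4 mg/L

For a continuous step input, C/C₀ ≈ ½·erfc((x−vt)/(2√(Dt))).
vt = 0.0721 × 495 = 35.6895 m and 2√(Dt) = 2√(0.200 × 495) = 19.90 m.
Argument (x−vt)/(2√(Dt)) = (25.5 − 35.6895)/19.90 = -0.5120; ½·erfc(-0.5120) = 0.7655.
C = 14.9 × 0.7655 = 11.4 mg/L.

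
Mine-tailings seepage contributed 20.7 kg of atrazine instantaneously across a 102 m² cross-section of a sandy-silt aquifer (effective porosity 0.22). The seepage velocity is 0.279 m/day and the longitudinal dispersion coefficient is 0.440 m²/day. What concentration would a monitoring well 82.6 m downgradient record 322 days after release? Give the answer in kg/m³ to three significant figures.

For an instantaneous plane source, C(x,t) = M/(n_e·A·√(4πDt)) · exp(−(x−vt)²/(4Dt)), with n_e·A the pore (flow) area.
Plume center vt = 0.279 × 322 = 89.838 m, so the well at 82.6 m is 7.238 m upgradient of the peak.
√(4πDt) = 42.19 m, giving peak height M/(n_e·A·√(4πDt)) = 20.7/(0.22 × 102 × 42.19) = 0.02186 kg/m³.
(x−vt)²/(4Dt) = (-7.238)²/(4 × 0.440 × 322) = 0.09244; exp(−0.09244) = 0.9117.
C = 0.02186 × 0.9117 = 0.0199 kg/m³.

0.0199 kg/m³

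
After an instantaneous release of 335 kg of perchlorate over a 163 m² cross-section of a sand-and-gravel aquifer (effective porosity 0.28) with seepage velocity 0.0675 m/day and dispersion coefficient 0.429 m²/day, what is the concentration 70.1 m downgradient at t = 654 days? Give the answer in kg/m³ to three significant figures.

For an instantaneous plane source, C(x,t) = M/(n_e·A·√(4πDt)) · exp(−(x−vt)²/(4Dt)), with n_e·A the pore (flow) area.
Plume center vt = 0.0675 × 654 = 44.145 m, so the well at 70.1 m is 25.955 m downgradient of the peak.
√(4πDt) = 59.38 m, giving peak height M/(n_e·A·√(4πDt)) = 335/(0.28 × 163 × 59.38) = 0.1236 kg/m³.
(x−vt)²/(4Dt) = (25.955)²/(4 × 0.429 × 654) = 0.6003; exp(−0.6003) = 0.5486.
C = 0.1236 × 0.5486 = 0.0678 kg/m³.

0.0678 kg/m³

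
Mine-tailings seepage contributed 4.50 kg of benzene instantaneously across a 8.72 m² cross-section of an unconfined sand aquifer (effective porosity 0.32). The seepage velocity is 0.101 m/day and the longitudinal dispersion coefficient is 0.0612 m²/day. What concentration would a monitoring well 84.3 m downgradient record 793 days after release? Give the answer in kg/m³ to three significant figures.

0.0596 kg/m³

For an instantaneous plane source, C(x,t) = M/(n_e·A·√(4πDt)) · exp(−(x−vt)²/(4Dt)), with n_e·A the pore (flow) area.
Plume center vt = 0.101 × 793 = 80.093 m, so the well at 84.3 m is 4.207 m downgradient of the peak.
√(4πDt) = 24.70 m, giving peak height M/(n_e·A·√(4πDt)) = 4.50/(0.32 × 8.72 × 24.70) = 0.06529 kg/m³.
(x−vt)²/(4Dt) = (4.207)²/(4 × 0.0612 × 793) = 0.09117; exp(−0.09117) = 0.9129.
C = 0.06529 × 0.9129 = 0.0596 kg/m³.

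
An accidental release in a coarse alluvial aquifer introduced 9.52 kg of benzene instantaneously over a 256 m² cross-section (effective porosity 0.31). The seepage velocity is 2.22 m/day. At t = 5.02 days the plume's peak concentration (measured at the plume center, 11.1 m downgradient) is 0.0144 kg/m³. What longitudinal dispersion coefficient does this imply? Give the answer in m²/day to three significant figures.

At the plume center C_max = M/(n_e·A·√(4πDt)), so D = M²/(4πt·(n_e·A·C_max)²).
n_e·A·C_max = 0.31 × 256 × 0.0144 = 1.143 kg/m.
D = 9.52²/(4π × 5.02 × 1.143²) = 1.10 m²/day.

1.10 m²/day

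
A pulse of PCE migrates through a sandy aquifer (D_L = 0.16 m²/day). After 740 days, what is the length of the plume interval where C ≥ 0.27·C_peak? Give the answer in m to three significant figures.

The plume is Gaussian with σ = √(2Dt) = √(2 × 0.16 × 740) = 15.39 m.
C/C_peak = exp(−Δx²/(2σ²)) = 0.27 ⇒ Δx = σ·√(−2 ln 0.27) = 15.39 × 1.618 = 24.90 m.
Width = 2Δx = 49.8 m.

49.8 m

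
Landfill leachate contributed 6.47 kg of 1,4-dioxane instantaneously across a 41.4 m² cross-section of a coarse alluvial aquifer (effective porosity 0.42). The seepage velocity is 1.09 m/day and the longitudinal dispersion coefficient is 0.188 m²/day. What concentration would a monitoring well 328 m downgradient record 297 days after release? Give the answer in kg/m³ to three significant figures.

0.0129 kg/m³

For an instantaneous plane source, C(x,t) = M/(n_e·A·√(4πDt)) · exp(−(x−vt)²/(4Dt)), with n_e·A the pore (flow) area.
Plume center vt = 1.09 × 297 = 323.73 m, so the well at 328 m is 4.27 m downgradient of the peak.
√(4πDt) = 26.49 m, giving peak height M/(n_e·A·√(4πDt)) = 6.47/(0.42 × 41.4 × 26.49) = 0.01405 kg/m³.
(x−vt)²/(4Dt) = (4.27)²/(4 × 0.188 × 297) = 0.08164; exp(−0.08164) = 0.9216.
C = 0.01405 × 0.9216 = 0.0129 kg/m³.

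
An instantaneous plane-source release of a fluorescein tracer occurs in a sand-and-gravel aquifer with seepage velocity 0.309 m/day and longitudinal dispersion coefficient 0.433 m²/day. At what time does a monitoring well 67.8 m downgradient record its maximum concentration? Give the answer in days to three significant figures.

215 days

For the 1D instantaneous-source solution, setting ∂C/∂t = 0 at fixed x gives v²t² + 2Dt − x² = 0, so t = (√(D² + v²x²) − D)/v².
√(D² + v²x²) = √(0.433² + 0.309² × 67.8²) = 20.95; v² = 0.095481.
t = (20.95 − 0.433)/0.095481 = 215 days (vs. the pure-advection estimate x/v = 219 d).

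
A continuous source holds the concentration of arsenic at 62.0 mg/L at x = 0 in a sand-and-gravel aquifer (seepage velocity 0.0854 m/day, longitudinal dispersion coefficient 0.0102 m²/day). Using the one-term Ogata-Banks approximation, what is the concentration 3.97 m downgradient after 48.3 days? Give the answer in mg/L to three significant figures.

For a continuous step input, C/C₀ ≈ ½·erfc((x−vt)/(2√(Dt))).
vt = 0.0854 × 48.3 = 4.12482 m and 2√(Dt) = 2√(0.0102 × 48.3) = 1.404 m.
Argument (x−vt)/(2√(Dt)) = (3.97 − 4.12482)/1.404 = -0.1103; ½·erfc(-0.1103) = 0.5620.
C = 62.0 × 0.5620 = 34.8 mg/L.

34.8 mg/L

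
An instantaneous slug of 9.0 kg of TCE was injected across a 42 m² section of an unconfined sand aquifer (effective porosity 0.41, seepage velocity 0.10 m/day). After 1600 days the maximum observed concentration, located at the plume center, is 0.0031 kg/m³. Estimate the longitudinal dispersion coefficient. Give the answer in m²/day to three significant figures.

At the plume center C_max = M/(n_e·A·√(4πDt)), so D = M²/(4πt·(n_e·A·C_max)²).
n_e·A·C_max = 0.41 × 42 × 0.0031 = 0.05338 kg/m.
D = 9.0²/(4π × 1600 × 0.05338²) = 1.41 m²/day.

1.41 m²/day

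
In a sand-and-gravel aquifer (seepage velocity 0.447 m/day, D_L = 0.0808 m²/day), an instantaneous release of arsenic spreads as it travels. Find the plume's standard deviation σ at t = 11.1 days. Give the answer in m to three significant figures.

Dispersive spreading gives a Gaussian with σ² = 2Dt; advection only shifts the center.
σ = √(2 × 0.0808 × 11.1) = 1.34 m.

1.34 m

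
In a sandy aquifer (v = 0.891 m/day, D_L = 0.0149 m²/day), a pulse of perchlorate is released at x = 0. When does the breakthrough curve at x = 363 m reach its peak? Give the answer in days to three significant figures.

For the 1D instantaneous-source solution, setting ∂C/∂t = 0 at fixed x gives v²t² + 2Dt − x² = 0, so t = (√(D² + v²x²) − D)/v².
√(D² + v²x²) = √(0.0149² + 0.891² × 363²) = 323.4; v² = 0.793881.
t = (323.4 − 0.0149)/0.793881 = 407 days (vs. the pure-advection estimate x/v = 407 d).

407 days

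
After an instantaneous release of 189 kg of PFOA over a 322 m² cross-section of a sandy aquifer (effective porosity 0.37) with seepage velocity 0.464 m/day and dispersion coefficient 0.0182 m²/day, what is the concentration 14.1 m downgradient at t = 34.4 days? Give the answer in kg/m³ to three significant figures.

For an instantaneous plane source, C(x,t) = M/(n_e·A·√(4πDt)) · exp(−(x−vt)²/(4Dt)), with n_e·A the pore (flow) area.
Plume center vt = 0.464 × 34.4 = 15.9616 m, so the well at 14.1 m is 1.8616 m upgradient of the peak.
√(4πDt) = 2.805 m, giving peak height M/(n_e·A·√(4πDt)) = 189/(0.37 × 322 × 2.805) = 0.5656 kg/m³.
(x−vt)²/(4Dt) = (-1.8616)²/(4 × 0.0182 × 34.4) = 1.384; exp(−1.384) = 0.2506.
C = 0.5656 × 0.2506 = 0.142 kg/m³.

0.142 kg/m³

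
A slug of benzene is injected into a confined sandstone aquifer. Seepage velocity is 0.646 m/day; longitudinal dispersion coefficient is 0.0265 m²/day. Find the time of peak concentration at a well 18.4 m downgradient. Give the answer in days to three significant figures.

28.4 days

For the 1D instantaneous-source solution, setting ∂C/∂t = 0 at fixed x gives v²t² + 2Dt − x² = 0, so t = (√(D² + v²x²) − D)/v².
√(D² + v²x²) = √(0.0265² + 0.646² × 18.4²) = 11.89; v² = 0.417316.
t = (11.89 − 0.0265)/0.417316 = 28.4 days (vs. the pure-advection estimate x/v = 28.5 d).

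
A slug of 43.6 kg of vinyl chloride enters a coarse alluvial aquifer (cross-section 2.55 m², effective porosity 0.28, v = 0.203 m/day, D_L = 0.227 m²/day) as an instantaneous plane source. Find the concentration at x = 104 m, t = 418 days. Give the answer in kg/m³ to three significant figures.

For an instantaneous plane source, C(x,t) = M/(n_e·A·√(4πDt)) · exp(−(x−vt)²/(4Dt)), with n_e·A the pore (flow) area.
Plume center vt = 0.203 × 418 = 84.854 m, so the well at 104 m is 19.146 m downgradient of the peak.
√(4πDt) = 34.53 m, giving peak height M/(n_e·A·√(4πDt)) = 43.6/(0.28 × 2.55 × 34.53) = 1.768 kg/m³.
(x−vt)²/(4Dt) = (19.146)²/(4 × 0.227 × 418) = 0.9658; exp(−0.9658) = 0.3807.
C = 1.768 × 0.3807 = 0.673 kg/m³.

0.673 kg/m³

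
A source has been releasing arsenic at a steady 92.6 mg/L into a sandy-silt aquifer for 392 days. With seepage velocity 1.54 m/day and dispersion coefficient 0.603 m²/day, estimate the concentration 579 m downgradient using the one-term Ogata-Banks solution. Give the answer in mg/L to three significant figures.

For a continuous step input, C/C₀ ≈ ½·erfc((x−vt)/(2√(Dt))).
vt = 1.54 × 392 = 603.68 m and 2√(Dt) = 2√(0.603 × 392) = 30.75 m.
Argument (x−vt)/(2√(Dt)) = (579 − 603.68)/30.75 = -0.8026; ½·erfc(-0.8026) = 0.8718.
C = 92.6 × 0.8718 = 80.7 mg/L.

80.7 mg/L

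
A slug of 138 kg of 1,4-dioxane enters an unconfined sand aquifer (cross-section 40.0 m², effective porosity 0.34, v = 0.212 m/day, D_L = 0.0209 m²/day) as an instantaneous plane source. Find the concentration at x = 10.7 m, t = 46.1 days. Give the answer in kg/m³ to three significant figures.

2.33 kg/m³

For an instantaneous plane source, C(x,t) = M/(n_e·A·√(4πDt)) · exp(−(x−vt)²/(4Dt)), with n_e·A the pore (flow) area.
Plume center vt = 0.212 × 46.1 = 9.7732 m, so the well at 10.7 m is 0.9268 m downgradient of the peak.
√(4πDt) = 3.480 m, giving peak height M/(n_e·A·√(4πDt)) = 138/(0.34 × 40.0 × 3.480) = 2.916 kg/m³.
(x−vt)²/(4Dt) = (0.9268)²/(4 × 0.0209 × 46.1) = 0.2229; exp(−0.2229) = 0.8002.
C = 2.916 × 0.8002 = 2.33 kg/m³.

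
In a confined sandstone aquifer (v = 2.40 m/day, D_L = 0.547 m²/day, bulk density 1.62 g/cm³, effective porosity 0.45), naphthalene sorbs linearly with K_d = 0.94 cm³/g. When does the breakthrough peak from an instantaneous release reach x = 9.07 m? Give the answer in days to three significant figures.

Retardation factor R = 1 + ρ_b·K_d/n = 1 + 1.62 × 0.94/0.45 = 4.384.
Sorption retards both mechanisms: v_R = v/R = 0.5474 m/day, D_R = D/R = 0.1248 m²/day.
Peak time from v_R²t² + 2D_R t − x² = 0: t = (√(D_R² + v_R²x²) − D_R)/v_R².
√(D_R² + v_R²x²) = √(0.1248² + 0.5474² × 9.07²) = 4.966; v_R² = 0.2996.
t = (4.966 − 0.1248)/0.2996 = 16.2 days.

16.2 days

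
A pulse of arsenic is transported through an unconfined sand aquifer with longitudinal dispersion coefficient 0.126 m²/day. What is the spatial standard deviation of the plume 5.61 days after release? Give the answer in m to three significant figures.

1.19 m

Dispersive spreading gives a Gaussian with σ² = 2Dt; advection only shifts the center.
σ = √(2 × 0.126 × 5.61) = 1.19 m.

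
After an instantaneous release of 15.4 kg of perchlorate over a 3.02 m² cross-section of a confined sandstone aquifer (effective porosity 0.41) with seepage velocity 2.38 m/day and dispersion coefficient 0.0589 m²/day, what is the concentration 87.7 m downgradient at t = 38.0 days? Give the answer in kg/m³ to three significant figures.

For an instantaneous plane source, C(x,t) = M/(n_e·A·√(4πDt)) · exp(−(x−vt)²/(4Dt)), with n_e·A the pore (flow) area.
Plume center vt = 2.38 × 38.0 = 90.44 m, so the well at 87.7 m is 2.74 m upgradient of the peak.
√(4πDt) = 5.303 m, giving peak height M/(n_e·A·√(4πDt)) = 15.4/(0.41 × 3.02 × 5.303) = 2.345 kg/m³.
(x−vt)²/(4Dt) = (-2.74)²/(4 × 0.0589 × 38.0) = 0.8386; exp(−0.8386) = 0.4323.
C = 2.345 × 0.4323 = 1.01 kg/m³.

1.01 kg/m³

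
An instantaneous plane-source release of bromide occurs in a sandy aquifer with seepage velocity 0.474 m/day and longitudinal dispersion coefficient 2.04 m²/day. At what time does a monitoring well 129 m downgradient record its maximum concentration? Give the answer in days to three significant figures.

For the 1D instantaneous-source solution, setting ∂C/∂t = 0 at fixed x gives v²t² + 2Dt − x² = 0, so t = (√(D² + v²x²) − D)/v².
√(D² + v²x²) = √(2.04² + 0.474² × 129²) = 61.18; v² = 0.224676.
t = (61.18 − 2.04)/0.224676 = 263 days (vs. the pure-advection estimate x/v = 272 d).

263 days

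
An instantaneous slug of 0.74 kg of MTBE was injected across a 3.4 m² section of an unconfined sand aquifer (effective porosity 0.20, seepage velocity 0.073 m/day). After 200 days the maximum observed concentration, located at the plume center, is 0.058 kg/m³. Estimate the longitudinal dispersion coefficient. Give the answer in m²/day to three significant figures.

At the plume center C_max = M/(n_e·A·√(4πDt)), so D = M²/(4πt·(n_e·A·C_max)²).
n_e·A·C_max = 0.20 × 3.4 × 0.058 = 0.03944 kg/m.
D = 0.74²/(4π × 200 × 0.03944²) = 0.140 m²/day.

0.140 m²/day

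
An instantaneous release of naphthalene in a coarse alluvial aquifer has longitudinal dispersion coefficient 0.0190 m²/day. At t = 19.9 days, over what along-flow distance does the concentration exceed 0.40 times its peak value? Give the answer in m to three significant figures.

2.35 m

The plume is Gaussian with σ = √(2Dt) = √(2 × 0.0190 × 19.9) = 0.8696 m.
C/C_peak = exp(−Δx²/(2σ²)) = 0.40 ⇒ Δx = σ·√(−2 ln 0.40) = 0.8696 × 1.354 = 1.177 m.
Width = 2Δx = 2.35 m.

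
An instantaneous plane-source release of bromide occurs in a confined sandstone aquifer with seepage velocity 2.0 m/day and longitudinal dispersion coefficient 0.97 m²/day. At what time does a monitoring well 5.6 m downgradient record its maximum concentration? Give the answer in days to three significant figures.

For the 1D instantaneous-source solution, setting ∂C/∂t = 0 at fixed x gives v²t² + 2Dt − x² = 0, so t = (√(D² + v²x²) − D)/v².
√(D² + v²x²) = √(0.97² + 2.0² × 5.6²) = 11.24; v² = 4.
t = (11.24 − 0.97)/4 = 2.57 days (vs. the pure-advection estimate x/v = 2.80 d).

2.57 days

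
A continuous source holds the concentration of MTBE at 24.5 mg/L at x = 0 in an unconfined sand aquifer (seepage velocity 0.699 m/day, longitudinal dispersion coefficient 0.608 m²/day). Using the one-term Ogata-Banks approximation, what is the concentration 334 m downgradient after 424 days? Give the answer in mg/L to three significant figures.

For a continuous step input, C/C₀ ≈ ½·erfc((x−vt)/(2√(Dt))).
vt = 0.699 × 424 = 296.376 m and 2√(Dt) = 2√(0.608 × 424) = 32.11 m.
Argument (x−vt)/(2√(Dt)) = (334 − 296.376)/32.11 = 1.172; ½·erfc(1.172) = 0.04871.
C = 24.5 × 0.04871 = 1.19 mg/L.

1.19 mg/L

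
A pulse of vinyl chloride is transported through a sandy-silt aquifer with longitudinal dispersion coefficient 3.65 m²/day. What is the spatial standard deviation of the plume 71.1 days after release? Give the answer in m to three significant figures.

22.8 m

Dispersive spreading gives a Gaussian with σ² = 2Dt; advection only shifts the center.
σ = √(2 × 3.65 × 71.1) = 22.8 m.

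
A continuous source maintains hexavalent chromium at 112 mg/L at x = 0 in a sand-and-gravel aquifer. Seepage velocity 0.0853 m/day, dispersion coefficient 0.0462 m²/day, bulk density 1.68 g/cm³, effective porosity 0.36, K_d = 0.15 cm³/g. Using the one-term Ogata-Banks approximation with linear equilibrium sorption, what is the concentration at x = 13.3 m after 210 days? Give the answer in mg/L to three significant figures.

Retardation factor R = 1 + ρ_b·K_d/n = 1 + 1.68 × 0.15/0.36 = 1.700.
Sorption retards both mechanisms: v_R = v/R = 0.05018 m/day, D_R = D/R = 0.02718 m²/day.
v_R·t = 0.05018 × 210 = 10.5378 m; 2√(D_R t) = 4.778 m; argument = (13.3 − 10.5378)/4.778 = 0.5781.
C = C₀ × ½·erfc(0.5781) = 112 × 0.2068 = 23.2 mg/L.

23.2 mg/L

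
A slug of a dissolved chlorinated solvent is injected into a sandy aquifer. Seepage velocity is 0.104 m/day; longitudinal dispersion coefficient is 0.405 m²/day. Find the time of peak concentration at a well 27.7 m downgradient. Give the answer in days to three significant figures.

232 days

For the 1D instantaneous-source solution, setting ∂C/∂t = 0 at fixed x gives v²t² + 2Dt − x² = 0, so t = (√(D² + v²x²) − D)/v².
√(D² + v²x²) = √(0.405² + 0.104² × 27.7²) = 2.909; v² = 0.010816.
t = (2.909 − 0.405)/0.010816 = 232 days (vs. the pure-advection estimate x/v = 266 d).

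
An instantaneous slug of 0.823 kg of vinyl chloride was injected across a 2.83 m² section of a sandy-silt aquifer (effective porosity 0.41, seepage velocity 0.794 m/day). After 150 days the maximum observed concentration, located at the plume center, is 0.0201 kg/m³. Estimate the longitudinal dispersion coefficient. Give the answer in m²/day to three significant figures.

At the plume center C_max = M/(n_e·A·√(4πDt)), so D = M²/(4πt·(n_e·A·C_max)²).
n_e·A·C_max = 0.41 × 2.83 × 0.0201 = 0.02332 kg/m.
D = 0.823²/(4π × 150 × 0.02332²) = 0.661 m²/day.

0.661 m²/day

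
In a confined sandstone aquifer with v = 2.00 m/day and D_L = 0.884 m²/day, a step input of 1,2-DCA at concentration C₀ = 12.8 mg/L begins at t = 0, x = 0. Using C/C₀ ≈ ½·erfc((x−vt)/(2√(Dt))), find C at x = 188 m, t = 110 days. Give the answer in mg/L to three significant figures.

For a continuous step input, C/C₀ ≈ ½·erfc((x−vt)/(2√(Dt))).
vt = 2.00 × 110 = 220 m and 2√(Dt) = 2√(0.884 × 110) = 19.72 m.
Argument (x−vt)/(2√(Dt)) = (188 − 220)/19.72 = -1.623; ½·erfc(-1.623) = 0.9891.
C = 12.8 × 0.9891 = 12.7 mg/L.

12.7 mg/L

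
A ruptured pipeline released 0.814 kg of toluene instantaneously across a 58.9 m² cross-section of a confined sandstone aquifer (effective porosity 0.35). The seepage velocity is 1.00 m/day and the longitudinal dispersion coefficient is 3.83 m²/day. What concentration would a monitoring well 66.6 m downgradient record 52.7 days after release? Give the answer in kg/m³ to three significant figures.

0.000617 kg/m³

For an instantaneous plane source, C(x,t) = M/(n_e·A·√(4πDt)) · exp(−(x−vt)²/(4Dt)), with n_e·A the pore (flow) area.
Plume center vt = 1.00 × 52.7 = 52.7 m, so the well at 66.6 m is 13.9 m downgradient of the peak.
√(4πDt) = 50.36 m, giving peak height M/(n_e·A·√(4πDt)) = 0.814/(0.35 × 58.9 × 50.36) = 0.0007841 kg/m³.
(x−vt)²/(4Dt) = (13.9)²/(4 × 3.83 × 52.7) = 0.2393; exp(−0.2393) = 0.7872.
C = 0.0007841 × 0.7872 = 0.000617 kg/m³.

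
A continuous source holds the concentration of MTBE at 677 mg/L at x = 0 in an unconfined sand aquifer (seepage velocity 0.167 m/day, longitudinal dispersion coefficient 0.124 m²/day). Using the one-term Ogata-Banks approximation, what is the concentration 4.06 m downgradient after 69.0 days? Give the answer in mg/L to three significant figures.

For a continuous step input, C/C₀ ≈ ½·erfc((x−vt)/(2√(Dt))).
vt = 0.167 × 69.0 = 11.523 m and 2√(Dt) = 2√(0.124 × 69.0) = 5.850 m.
Argument (x−vt)/(2√(Dt)) = (4.06 − 11.523)/5.850 = -1.276; ½·erfc(-1.276) = 0.9644.
C = 677 × 0.9644 = 653 mg/L.

653 mg/L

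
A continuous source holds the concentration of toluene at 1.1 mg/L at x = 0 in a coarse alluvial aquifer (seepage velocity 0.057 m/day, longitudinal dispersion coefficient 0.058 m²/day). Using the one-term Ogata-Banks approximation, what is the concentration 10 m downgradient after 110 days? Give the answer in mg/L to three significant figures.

0.163 mg/L

For a continuous step input, C/C₀ ≈ ½·erfc((x−vt)/(2√(Dt))).
vt = 0.057 × 110 = 6.27 m and 2√(Dt) = 2√(0.058 × 110) = 5.052 m.
Argument (x−vt)/(2√(Dt)) = (10 − 6.27)/5.052 = 0.7383; ½·erfc(0.7383) = 0.1482.
C = 1.1 × 0.1482 = 0.163 mg/L.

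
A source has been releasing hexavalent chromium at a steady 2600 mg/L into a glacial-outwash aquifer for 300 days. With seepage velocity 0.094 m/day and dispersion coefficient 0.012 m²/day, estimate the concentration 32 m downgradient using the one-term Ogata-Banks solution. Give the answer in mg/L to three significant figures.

For a continuous step input, C/C₀ ≈ ½·erfc((x−vt)/(2√(Dt))).
vt = 0.094 × 300 = 28.2 m and 2√(Dt) = 2√(0.012 × 300) = 3.795 m.
Argument (x−vt)/(2√(Dt)) = (32 − 28.2)/3.795 = 1.001; ½·erfc(1.001) = 0.07844.
C = 2600 × 0.07844 = 204 mg/L.

204 mg/L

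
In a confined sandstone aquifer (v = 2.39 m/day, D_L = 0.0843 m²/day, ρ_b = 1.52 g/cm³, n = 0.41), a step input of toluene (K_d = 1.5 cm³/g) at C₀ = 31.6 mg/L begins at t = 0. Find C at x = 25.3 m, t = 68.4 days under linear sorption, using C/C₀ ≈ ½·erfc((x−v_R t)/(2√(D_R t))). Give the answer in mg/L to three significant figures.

Retardation factor R = 1 + ρ_b·K_d/n = 1 + 1.52 × 1.5/0.41 = 6.561.
Sorption retards both mechanisms: v_R = v/R = 0.3643 m/day, D_R = D/R = 0.01285 m²/day.
v_R·t = 0.3643 × 68.4 = 24.91812 m; 2√(D_R t) = 1.875 m; argument = (25.3 − 24.91812)/1.875 = 0.2037.
C = C₀ × ½·erfc(0.2037) = 31.6 × 0.3866 = 12.2 mg/L.

12.2 mg/L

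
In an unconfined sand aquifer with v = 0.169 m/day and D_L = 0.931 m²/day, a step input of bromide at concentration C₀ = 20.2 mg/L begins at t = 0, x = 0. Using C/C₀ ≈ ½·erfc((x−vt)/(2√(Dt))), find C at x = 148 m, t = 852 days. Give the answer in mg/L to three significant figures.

For a continuous step input, C/C₀ ≈ ½·erfc((x−vt)/(2√(Dt))).
vt = 0.169 × 852 = 143.988 m and 2√(Dt) = 2√(0.931 × 852) = 56.33 m.
Argument (x−vt)/(2√(Dt)) = (148 − 143.988)/56.33 = 0.07122; ½·erfc(0.07122) = 0.4599.
C = 20.2 × 0.4599 = 9.29 mg/L.

9.29 mg/L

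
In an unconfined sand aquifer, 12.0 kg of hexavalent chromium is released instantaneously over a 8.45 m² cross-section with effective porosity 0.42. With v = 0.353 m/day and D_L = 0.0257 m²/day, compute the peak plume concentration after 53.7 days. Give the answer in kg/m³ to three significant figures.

The peak of an instantaneous 1D plume sits at x = vt; there the Gaussian factor is 1 and C_max = M/(n_e·A·√(4πDt)), where n_e·A is the pore area the mass is dissolved in.
√(4πDt) = √(4π × 0.0257 × 53.7) = 4.164 m, so C_max = 12.0/(0.42 × 8.45 × 4.164) = 0.812 kg/m³.

0.812 kg/m³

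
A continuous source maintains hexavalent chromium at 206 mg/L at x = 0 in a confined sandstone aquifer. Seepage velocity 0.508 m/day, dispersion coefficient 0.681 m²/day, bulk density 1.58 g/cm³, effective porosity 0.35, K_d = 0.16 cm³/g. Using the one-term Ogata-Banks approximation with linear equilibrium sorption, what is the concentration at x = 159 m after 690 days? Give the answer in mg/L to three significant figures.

Retardation factor R = 1 + ρ_b·K_d/n = 1 + 1.58 × 0.16/0.35 = 1.722.
Sorption retards both mechanisms: v_R = v/R = 0.2950 m/day, D_R = D/R = 0.3955 m²/day.
v_R·t = 0.2950 × 690 = 203.55 m; 2√(D_R t) = 33.04 m; argument = (159 − 203.55)/33.04 = -1.348.
C = C₀ × ½·erfc(-1.348) = 206 × 0.9717 = 200 mg/L.

200 mg/L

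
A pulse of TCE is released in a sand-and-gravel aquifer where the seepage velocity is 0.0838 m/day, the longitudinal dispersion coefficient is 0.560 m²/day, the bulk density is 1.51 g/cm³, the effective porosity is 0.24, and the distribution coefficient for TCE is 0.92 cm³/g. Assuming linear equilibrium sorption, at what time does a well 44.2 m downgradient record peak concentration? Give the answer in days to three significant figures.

Retardation factor R = 1 + ρ_b·K_d/n = 1 + 1.51 × 0.92/0.24 = 6.788.
Sorption retards both mechanisms: v_R = v/R = 0.01235 m/day, D_R = D/R = 0.08250 m²/day.
Peak time from v_R²t² + 2D_R t − x² = 0: t = (√(D_R² + v_R²x²) − D_R)/v_R².
√(D_R² + v_R²x²) = √(0.08250² + 0.01235² × 44.2²) = 0.5521; v_R² = 0.0001525.
t = (0.5521 − 0.08250)/0.0001525 = 3080 days.

3080 days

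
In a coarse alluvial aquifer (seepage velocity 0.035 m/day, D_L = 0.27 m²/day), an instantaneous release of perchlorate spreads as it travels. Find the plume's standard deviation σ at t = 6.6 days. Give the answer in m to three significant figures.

Dispersive spreading gives a Gaussian with σ² = 2Dt; advection only shifts the center.
σ = √(2 × 0.27 × 6.6) = 1.89 m.

1.89 m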